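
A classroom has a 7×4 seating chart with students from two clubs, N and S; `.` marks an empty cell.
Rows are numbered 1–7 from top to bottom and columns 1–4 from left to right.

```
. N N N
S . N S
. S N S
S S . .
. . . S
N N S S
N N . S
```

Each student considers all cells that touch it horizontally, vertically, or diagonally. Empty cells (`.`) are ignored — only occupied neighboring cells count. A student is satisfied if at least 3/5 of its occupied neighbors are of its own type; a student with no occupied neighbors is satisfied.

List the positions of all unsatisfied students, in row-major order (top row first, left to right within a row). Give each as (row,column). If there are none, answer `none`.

(2,1), (2,3), (2,4), (3,3), (3,4)

Row 1: (1,2)N 2/3 ok · (1,3)N 3/4 ok · (1,4)N 2/3 ok
Row 2: (2,1)S 1/2 unhappy · (2,3)N 4/7 unhappy · (2,4)S 1/5 unhappy
Row 3: (3,2)S 3/5 ok · (3,3)N 1/5 unhappy · (3,4)S 1/3 unhappy
Row 4: (4,1)S 2/2 ok · (4,2)S 2/3 ok
Row 5: (5,4)S 2/2 ok
Row 6: (6,1)N 3/3 ok · (6,2)N 3/4 ok · (6,3)S 3/5 ok · (6,4)S 3/3 ok
Row 7: (7,1)N 3/3 ok · (7,2)N 3/4 ok · (7,4)S 2/2 ok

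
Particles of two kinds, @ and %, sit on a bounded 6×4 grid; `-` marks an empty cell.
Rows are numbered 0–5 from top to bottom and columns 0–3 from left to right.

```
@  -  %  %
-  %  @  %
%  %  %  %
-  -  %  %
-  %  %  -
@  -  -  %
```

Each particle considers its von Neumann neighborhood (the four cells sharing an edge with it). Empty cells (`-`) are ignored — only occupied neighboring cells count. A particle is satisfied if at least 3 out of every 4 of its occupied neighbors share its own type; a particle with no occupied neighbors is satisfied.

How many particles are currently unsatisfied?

(0,0)@ 0/0 ok
(0,2)% 1/2 unhappy
(0,3)% 2/2 ok
(1,1)% 1/2 unhappy
(1,2)@ 0/4 unhappy
(1,3)% 2/3 unhappy
(2,0)% 1/1 ok
(2,1)% 3/3 ok
(2,2)% 3/4 ok
(2,3)% 3/3 ok
(3,2)% 3/3 ok
(3,3)% 2/2 ok
(4,1)% 1/1 ok
(4,2)% 2/2 ok
(5,0)@ 0/0 ok
(5,3)% 0/0 ok
Unsatisfied: (0,2), (1,1), (1,2), (1,3) — 4 in total.

4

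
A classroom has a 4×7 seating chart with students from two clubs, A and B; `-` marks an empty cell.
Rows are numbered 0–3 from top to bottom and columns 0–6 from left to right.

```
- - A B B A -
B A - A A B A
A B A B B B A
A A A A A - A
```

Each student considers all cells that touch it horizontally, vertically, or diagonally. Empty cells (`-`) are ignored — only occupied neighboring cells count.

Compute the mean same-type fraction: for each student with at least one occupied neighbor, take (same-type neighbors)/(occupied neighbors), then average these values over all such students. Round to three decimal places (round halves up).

Row 0: (0,2)A 2/3 · (0,3)B 1/4 · (0,4)B 2/5 · (0,5)A 2/4
Row 1: (1,0)B 1/3 · (1,1)A 3/5 · (1,3)A 3/7 · (1,4)A 2/8 · (1,5)B 3/7 · (1,6)A 2/4
Row 2: (2,0)A 3/5 · (2,1)B 1/7 · (2,2)A 5/7 · (2,3)B 1/7 · (2,4)B 3/7 · (2,5)B 2/7 · (2,6)A 2/4
Row 3: (3,0)A 2/3 · (3,1)A 4/5 · (3,2)A 3/5 · (3,3)A 3/5 · (3,4)A 1/4 · (3,6)A 1/2
Sum over 23 students: 2/3 + 1/4 + 2/5 + 2/4 + 1/3 + 3/5 + 3/7 + 2/8 + 3/7 + 2/4 + 3/5 + 1/7 + 5/7 + 1/7 + 3/7 + 2/7 + 2/4 + 2/3 + 4/5 + 3/5 + 3/5 + 1/4 + 1/2 = 4447/420; mean = 4447/420 ÷ 23 = 4447/9660 = 0.460351… → 0.460.

0.460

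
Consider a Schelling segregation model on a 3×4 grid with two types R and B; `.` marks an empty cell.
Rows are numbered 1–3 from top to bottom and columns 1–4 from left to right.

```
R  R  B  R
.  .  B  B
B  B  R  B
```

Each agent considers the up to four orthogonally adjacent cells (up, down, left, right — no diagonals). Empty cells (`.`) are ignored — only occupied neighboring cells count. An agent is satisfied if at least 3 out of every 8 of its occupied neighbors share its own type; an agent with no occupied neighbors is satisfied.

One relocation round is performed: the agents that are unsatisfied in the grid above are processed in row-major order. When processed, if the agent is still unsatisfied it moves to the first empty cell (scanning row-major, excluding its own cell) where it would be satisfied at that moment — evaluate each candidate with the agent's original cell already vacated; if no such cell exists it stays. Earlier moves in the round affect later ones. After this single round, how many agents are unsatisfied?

0

Initially unsatisfied (in order): (1,3), (1,4), (3,3).
  (1,3) → (2,1).
  (1,4) → (1,3).
  (3,3) → (1,4).
Resulting grid:
R R R R
B . B B
B B . B
All satisfied now.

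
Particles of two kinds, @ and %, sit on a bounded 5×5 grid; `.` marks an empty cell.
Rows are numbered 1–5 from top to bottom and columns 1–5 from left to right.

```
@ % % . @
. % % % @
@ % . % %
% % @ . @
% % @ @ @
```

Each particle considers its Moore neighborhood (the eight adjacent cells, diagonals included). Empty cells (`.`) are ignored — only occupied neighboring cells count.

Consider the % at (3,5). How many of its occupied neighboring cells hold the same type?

2

Occupied neighbors of (3,5): (2,4)=%, (2,5)=@, (3,4)=%, (4,5)=@.
Same type (%): 2 of 4.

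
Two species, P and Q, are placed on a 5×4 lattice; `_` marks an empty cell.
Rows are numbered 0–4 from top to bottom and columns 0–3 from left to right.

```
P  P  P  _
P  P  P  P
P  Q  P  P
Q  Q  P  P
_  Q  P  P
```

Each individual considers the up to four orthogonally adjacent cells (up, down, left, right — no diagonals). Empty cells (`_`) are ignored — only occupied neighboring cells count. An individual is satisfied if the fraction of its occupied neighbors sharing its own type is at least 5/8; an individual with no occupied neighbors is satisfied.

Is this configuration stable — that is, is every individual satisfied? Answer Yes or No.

Row 0: (0,0)P 2/2 ok · (0,1)P 3/3 ok · (0,2)P 2/2 ok
Row 1: (1,0)P 3/3 ok · (1,1)P 3/4 ok · (1,2)P 4/4 ok · (1,3)P 2/2 ok
Row 2: (2,0)P 1/3 unhappy · (2,1)Q 1/4 unhappy · (2,2)P 3/4 ok · (2,3)P 3/3 ok
Row 3: (3,0)Q 1/2 unhappy · (3,1)Q 3/4 ok · (3,2)P 3/4 ok · (3,3)P 3/3 ok
Row 4: (4,1)Q 1/2 unhappy · (4,2)P 2/3 ok · (4,3)P 2/2 ok
For instance (2,0) has only 1/3 same-type neighbors, below 5/8.

No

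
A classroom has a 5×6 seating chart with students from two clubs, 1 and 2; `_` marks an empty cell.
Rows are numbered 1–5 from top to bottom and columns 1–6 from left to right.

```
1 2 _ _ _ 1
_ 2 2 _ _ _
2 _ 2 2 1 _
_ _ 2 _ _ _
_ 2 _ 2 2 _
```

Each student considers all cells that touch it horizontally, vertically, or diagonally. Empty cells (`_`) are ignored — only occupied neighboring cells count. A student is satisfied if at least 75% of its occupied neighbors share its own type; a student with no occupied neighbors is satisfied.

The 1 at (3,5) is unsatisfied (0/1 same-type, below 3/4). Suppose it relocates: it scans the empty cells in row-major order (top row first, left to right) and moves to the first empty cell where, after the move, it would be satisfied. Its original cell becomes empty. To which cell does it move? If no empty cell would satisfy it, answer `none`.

Vacating (3,5). Empty cells in order:
  (1,3): 0/3 same-type → still unsatisfied.
  (1,4): 0/1 same-type → still unsatisfied.
  (1,5): 1/1 same-type → satisfied — stop here.

(1,5)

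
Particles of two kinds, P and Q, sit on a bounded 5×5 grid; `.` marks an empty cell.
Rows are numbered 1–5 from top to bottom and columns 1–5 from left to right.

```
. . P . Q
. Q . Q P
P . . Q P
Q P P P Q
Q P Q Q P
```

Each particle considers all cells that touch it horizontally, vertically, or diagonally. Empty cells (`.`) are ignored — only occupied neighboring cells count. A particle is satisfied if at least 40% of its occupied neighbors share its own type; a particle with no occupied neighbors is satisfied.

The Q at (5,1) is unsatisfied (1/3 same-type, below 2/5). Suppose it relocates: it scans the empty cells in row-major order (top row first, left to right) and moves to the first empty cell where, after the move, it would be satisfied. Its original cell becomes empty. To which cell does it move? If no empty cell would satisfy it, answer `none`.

(1,1)

Vacating (5,1). Empty cells in order:
  (1,1): 1/1 same-type → satisfied — stop here.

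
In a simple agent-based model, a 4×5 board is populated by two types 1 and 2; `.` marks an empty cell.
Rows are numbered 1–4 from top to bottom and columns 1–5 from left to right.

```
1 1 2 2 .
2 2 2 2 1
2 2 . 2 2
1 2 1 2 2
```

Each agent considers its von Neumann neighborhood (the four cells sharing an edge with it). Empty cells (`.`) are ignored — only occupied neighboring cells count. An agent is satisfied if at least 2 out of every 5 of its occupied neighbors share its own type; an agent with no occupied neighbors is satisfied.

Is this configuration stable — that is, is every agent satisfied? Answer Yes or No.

(1,1)1 1/2 ✓
(1,2)1 1/3 ✗
(1,3)2 2/3 ✓
(1,4)2 2/2 ✓
(2,1)2 2/3 ✓
(2,2)2 3/4 ✓
(2,3)2 3/3 ✓
(2,4)2 3/4 ✓
(2,5)1 0/2 ✗
(3,1)2 2/3 ✓
(3,2)2 3/3 ✓
(3,4)2 3/3 ✓
(3,5)2 2/3 ✓
(4,1)1 0/2 ✗
(4,2)2 1/3 ✗
(4,3)1 0/2 ✗
(4,4)2 2/3 ✓
(4,5)2 2/2 ✓
For instance (1,2) has only 1/3 same-type neighbors, below 2/5.

No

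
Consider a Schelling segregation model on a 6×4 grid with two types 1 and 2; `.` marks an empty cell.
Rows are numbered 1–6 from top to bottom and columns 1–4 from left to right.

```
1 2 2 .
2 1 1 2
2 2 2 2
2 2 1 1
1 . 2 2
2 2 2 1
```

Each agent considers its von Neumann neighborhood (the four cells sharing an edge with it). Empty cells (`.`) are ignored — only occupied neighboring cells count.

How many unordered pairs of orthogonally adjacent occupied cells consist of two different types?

Scan each occupied cell's neighbors to the right and below so each pair is counted once.
Row 1: 1(1,1)–2(1,2)≠ 1(1,1)–2(2,1)≠ 2(1,2)–2(1,3)= 2(1,2)–1(2,2)≠ 2(1,3)–1(2,3)≠  → 4/5 unlike.
Row 2: 2(2,1)–1(2,2)≠ 2(2,1)–2(3,1)= 1(2,2)–1(2,3)= 1(2,2)–2(3,2)≠ 1(2,3)–2(2,4)≠ 1(2,3)–2(3,3)≠ 2(2,4)–2(3,4)=  → 4/7 unlike.
Row 3: 2(3,1)–2(3,2)= 2(3,1)–2(4,1)= 2(3,2)–2(3,3)= 2(3,2)–2(4,2)= 2(3,3)–2(3,4)= 2(3,3)–1(4,3)≠ 2(3,4)–1(4,4)≠  → 2/7 unlike.
Row 4: 2(4,1)–2(4,2)= 2(4,1)–1(5,1)≠ 2(4,2)–1(4,3)≠ 1(4,3)–1(4,4)= 1(4,3)–2(5,3)≠ 1(4,4)–2(5,4)≠  → 4/6 unlike.
Row 5: 1(5,1)–2(6,1)≠ 2(5,3)–2(5,4)= 2(5,3)–2(6,3)= 2(5,4)–1(6,4)≠  → 2/4 unlike.
Row 6: 2(6,1)–2(6,2)= 2(6,2)–2(6,3)= 2(6,3)–1(6,4)≠  → 1/3 unlike.
Total adjacent occupied pairs: 32; unlike-type pairs: 17.

17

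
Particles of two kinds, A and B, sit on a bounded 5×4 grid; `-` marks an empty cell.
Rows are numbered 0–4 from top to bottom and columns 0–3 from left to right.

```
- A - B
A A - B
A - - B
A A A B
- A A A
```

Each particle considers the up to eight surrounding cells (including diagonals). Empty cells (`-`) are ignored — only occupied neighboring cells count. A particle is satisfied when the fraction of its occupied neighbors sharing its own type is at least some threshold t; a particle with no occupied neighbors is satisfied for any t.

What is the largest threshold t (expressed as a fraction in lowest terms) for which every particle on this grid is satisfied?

(0,1)A 2/2
(0,3)B 1/1
(1,0)A 3/3
(1,1)A 3/3
(1,3)B 2/2
(2,0)A 4/4
(2,3)B 2/3
(3,0)A 3/3
(3,1)A 5/5
(3,2)A 4/6
(3,3)B 1/4
(4,1)A 4/4
(4,2)A 4/5
(4,3)A 2/3
The smallest same-type fraction is 1/4 at (3,3), which reduces to 1/4. Any threshold above that leaves this particle unsatisfied.

1/4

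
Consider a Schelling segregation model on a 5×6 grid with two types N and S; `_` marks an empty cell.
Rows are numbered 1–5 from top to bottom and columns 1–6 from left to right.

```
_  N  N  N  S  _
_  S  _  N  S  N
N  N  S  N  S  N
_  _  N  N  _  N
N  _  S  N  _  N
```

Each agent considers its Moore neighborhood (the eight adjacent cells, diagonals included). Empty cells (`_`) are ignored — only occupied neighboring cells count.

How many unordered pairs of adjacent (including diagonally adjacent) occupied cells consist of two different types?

Scan each occupied cell's neighbors to the right and below (and the two forward diagonals) so each pair is counted once.
From row 1: 6 unlike of 11 pairs (running 6/11).
From row 2: 9 unlike of 13 pairs (running 15/24).
From row 3: 8 unlike of 13 pairs (running 23/37).
From row 4: 2 unlike of 6 pairs (running 25/43).
From row 5: 1 unlike of 1 pairs (running 26/44).
Total adjacent occupied pairs: 44; unlike-type pairs: 26.

26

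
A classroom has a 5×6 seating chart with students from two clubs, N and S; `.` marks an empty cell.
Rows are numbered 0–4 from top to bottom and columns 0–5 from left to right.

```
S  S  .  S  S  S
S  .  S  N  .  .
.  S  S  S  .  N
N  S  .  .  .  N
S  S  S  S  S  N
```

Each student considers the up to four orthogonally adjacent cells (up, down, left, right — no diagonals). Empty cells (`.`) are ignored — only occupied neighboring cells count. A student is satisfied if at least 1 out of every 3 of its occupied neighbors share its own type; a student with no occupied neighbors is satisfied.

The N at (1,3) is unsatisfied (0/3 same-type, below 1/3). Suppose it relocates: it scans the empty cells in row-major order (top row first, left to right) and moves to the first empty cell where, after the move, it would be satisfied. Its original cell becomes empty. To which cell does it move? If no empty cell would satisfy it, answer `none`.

(1,5)

Vacating (1,3). Empty cells in order:
  (0,2): 0/3 same-type → still unsatisfied.
  (1,1): 0/4 same-type → still unsatisfied.
  (1,4): 0/1 same-type → still unsatisfied.
  (1,5): 1/2 same-type → satisfied — stop here.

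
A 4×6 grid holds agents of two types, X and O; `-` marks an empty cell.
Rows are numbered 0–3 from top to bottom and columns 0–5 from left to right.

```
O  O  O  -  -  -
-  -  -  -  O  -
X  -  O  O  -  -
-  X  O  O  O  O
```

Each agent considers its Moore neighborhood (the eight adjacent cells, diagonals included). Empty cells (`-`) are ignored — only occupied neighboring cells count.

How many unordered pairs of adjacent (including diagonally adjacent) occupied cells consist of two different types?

Scan each occupied cell's neighbors to the right and below (and the two forward diagonals) so each pair is counted once.
Row 0: O(0,0)–O(0,1)= O(0,1)–O(0,2)=  → 0/2 unlike.
Row 1: O(1,4)–O(2,3)=  → 0/1 unlike.
Row 2: X(2,0)–X(3,1)= O(2,2)–O(2,3)= O(2,2)–O(3,2)= O(2,2)–O(3,3)= O(2,2)–X(3,1)≠ O(2,3)–O(3,3)= O(2,3)–O(3,4)= O(2,3)–O(3,2)=  → 1/8 unlike.
Row 3: X(3,1)–O(3,2)≠ O(3,2)–O(3,3)= O(3,3)–O(3,4)= O(3,4)–O(3,5)=  → 1/4 unlike.
Total adjacent occupied pairs: 15; unlike-type pairs: 2.

2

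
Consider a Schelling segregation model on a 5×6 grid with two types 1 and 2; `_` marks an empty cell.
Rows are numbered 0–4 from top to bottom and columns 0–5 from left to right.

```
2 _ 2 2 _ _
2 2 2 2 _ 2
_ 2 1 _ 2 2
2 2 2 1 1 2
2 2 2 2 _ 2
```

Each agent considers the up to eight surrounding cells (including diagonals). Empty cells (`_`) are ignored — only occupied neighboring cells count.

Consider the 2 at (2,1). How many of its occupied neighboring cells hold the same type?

6

Occupied neighbors of (2,1): (1,0)=2, (1,1)=2, (1,2)=2, (2,2)=1, (3,0)=2, (3,1)=2, (3,2)=2.
Same type (2): 6 of 7.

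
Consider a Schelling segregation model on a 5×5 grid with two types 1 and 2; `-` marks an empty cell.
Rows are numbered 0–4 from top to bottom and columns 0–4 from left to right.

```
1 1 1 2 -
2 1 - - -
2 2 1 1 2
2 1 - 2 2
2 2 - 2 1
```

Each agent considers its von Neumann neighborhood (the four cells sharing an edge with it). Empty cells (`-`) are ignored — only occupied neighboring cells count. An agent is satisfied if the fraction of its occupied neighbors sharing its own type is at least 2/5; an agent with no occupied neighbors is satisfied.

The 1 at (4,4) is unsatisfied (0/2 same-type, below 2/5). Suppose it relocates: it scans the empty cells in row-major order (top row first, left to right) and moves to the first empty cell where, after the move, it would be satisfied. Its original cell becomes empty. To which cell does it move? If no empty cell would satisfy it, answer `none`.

(1,2)

Vacating (4,4). Empty cells in order:
  (0,4): 0/1 same-type → still unsatisfied.
  (1,2): 3/3 same-type → satisfied — stop here.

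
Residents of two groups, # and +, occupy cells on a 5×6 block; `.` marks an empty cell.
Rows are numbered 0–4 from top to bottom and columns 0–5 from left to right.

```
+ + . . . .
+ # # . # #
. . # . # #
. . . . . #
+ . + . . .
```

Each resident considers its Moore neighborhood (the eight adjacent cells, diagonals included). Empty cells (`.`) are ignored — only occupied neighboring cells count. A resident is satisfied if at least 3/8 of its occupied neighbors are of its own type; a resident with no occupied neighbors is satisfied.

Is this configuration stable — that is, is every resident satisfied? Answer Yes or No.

Yes

(0,0)+ 2/3 satisfied
(0,1)+ 2/4 satisfied
(1,0)+ 2/3 satisfied
(1,1)# 2/5 satisfied
(1,2)# 2/3 satisfied
(1,4)# 3/3 satisfied
(1,5)# 3/3 satisfied
(2,2)# 2/2 satisfied
(2,4)# 4/4 satisfied
(2,5)# 4/4 satisfied
(3,5)# 2/2 satisfied
(4,0)+ 0/0 satisfied
(4,2)+ 0/0 satisfied
All meet the threshold, so the configuration is stable.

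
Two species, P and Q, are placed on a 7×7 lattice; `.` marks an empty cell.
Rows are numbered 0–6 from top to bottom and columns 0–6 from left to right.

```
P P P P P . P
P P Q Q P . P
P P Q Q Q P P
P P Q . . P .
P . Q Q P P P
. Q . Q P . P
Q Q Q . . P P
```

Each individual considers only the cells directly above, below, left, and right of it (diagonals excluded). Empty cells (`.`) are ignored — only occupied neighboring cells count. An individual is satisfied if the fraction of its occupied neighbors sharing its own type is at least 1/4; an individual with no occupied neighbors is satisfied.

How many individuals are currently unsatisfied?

(0,0)P 2/2 ✓
(0,1)P 3/3 ✓
(0,2)P 2/3 ✓
(0,3)P 2/3 ✓
(0,4)P 2/2 ✓
(0,6)P 1/1 ✓
(1,0)P 3/3 ✓
(1,1)P 3/4 ✓
(1,2)Q 2/4 ✓
(1,3)Q 2/4 ✓
(1,4)P 1/3 ✓
(1,6)P 2/2 ✓
(2,0)P 3/3 ✓
(2,1)P 3/4 ✓
(2,2)Q 3/4 ✓
(2,3)Q 3/3 ✓
(2,4)Q 1/3 ✓
(2,5)P 2/3 ✓
(2,6)P 2/2 ✓
(3,0)P 3/3 ✓
(3,1)P 2/3 ✓
(3,2)Q 2/3 ✓
(3,5)P 2/2 ✓
(4,0)P 1/1 ✓
(4,2)Q 2/2 ✓
(4,3)Q 2/3 ✓
(4,4)P 2/3 ✓
(4,5)P 3/3 ✓
(4,6)P 2/2 ✓
(5,1)Q 1/1 ✓
(5,3)Q 1/2 ✓
(5,4)P 1/2 ✓
(5,6)P 2/2 ✓
(6,0)Q 1/1 ✓
(6,1)Q 3/3 ✓
(6,2)Q 1/1 ✓
(6,5)P 1/1 ✓
(6,6)P 2/2 ✓
Every one meets the threshold.

0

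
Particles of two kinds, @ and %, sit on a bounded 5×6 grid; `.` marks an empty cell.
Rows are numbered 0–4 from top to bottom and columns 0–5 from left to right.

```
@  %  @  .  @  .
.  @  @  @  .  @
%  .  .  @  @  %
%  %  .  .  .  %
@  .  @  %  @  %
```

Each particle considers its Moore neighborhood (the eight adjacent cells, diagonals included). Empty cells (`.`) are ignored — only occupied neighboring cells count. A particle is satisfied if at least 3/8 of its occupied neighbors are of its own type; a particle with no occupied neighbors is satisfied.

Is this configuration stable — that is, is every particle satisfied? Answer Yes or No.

No

(0,0)@ 1/2 ✓
(0,1)% 0/4 ✗
(0,2)@ 3/4 ✓
(0,4)@ 2/2 ✓
(1,1)@ 3/5 ✓
(1,2)@ 4/5 ✓
(1,3)@ 5/5 ✓
(1,5)@ 2/3 ✓
(2,0)% 2/3 ✓
(2,3)@ 3/3 ✓
(2,4)@ 3/5 ✓
(2,5)% 1/3 ✗
(3,0)% 2/3 ✓
(3,1)% 2/4 ✓
(3,5)% 2/4 ✓
(4,0)@ 0/2 ✗
(4,2)@ 0/2 ✗
(4,3)% 0/2 ✗
(4,4)@ 0/3 ✗
(4,5)% 1/2 ✓
For instance (0,1) has only 0/4 same-type neighbors, below 3/8.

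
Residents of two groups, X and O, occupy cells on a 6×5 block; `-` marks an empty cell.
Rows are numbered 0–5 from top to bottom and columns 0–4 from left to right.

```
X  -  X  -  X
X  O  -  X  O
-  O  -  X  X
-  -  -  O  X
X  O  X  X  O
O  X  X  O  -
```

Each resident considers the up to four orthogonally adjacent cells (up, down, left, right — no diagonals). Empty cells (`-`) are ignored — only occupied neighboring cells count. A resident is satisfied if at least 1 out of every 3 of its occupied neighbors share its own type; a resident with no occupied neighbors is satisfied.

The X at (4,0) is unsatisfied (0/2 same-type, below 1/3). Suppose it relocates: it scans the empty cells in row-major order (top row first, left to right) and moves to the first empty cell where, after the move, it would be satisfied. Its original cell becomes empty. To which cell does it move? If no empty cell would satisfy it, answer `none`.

(0,1)

Vacating (4,0). Empty cells in order:
  (0,1): 2/3 same-type → satisfied — stop here.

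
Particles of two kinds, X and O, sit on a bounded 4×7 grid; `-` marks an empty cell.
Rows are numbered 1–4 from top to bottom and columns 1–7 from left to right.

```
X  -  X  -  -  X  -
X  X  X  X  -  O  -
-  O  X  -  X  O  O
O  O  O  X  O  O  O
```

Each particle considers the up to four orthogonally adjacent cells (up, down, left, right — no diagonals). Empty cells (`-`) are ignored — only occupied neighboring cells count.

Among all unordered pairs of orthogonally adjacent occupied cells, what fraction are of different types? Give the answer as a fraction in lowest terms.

Scan each occupied cell's neighbors to the right and below so each pair is counted once.
From row 1: 1 unlike of 3 pairs (running 1/3).
From row 2: 1 unlike of 6 pairs (running 2/9).
From row 3: 4 unlike of 8 pairs (running 6/17).
From row 4: 2 unlike of 6 pairs (running 8/23).
Total adjacent occupied pairs: 23; unlike-type pairs: 8.
8/23 is already in lowest terms.

8/23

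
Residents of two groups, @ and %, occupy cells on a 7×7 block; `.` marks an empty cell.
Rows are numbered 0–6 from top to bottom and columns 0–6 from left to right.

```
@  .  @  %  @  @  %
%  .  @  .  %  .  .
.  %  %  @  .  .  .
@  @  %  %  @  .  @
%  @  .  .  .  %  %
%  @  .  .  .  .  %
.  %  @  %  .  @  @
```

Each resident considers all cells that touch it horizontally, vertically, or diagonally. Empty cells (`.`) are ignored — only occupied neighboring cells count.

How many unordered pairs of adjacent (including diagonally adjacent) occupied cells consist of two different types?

Scan each occupied cell's neighbors to the right and below (and the two forward diagonals) so each pair is counted once.
From row 0: 7 unlike of 10 pairs (running 7/10).
From row 1: 3 unlike of 5 pairs (running 10/15).
From row 2: 6 unlike of 11 pairs (running 16/26).
From row 3: 8 unlike of 12 pairs (running 24/38).
From row 4: 3 unlike of 8 pairs (running 27/46).
From row 5: 4 unlike of 6 pairs (running 31/52).
From row 6: 2 unlike of 3 pairs (running 33/55).
Total adjacent occupied pairs: 55; unlike-type pairs: 33.

33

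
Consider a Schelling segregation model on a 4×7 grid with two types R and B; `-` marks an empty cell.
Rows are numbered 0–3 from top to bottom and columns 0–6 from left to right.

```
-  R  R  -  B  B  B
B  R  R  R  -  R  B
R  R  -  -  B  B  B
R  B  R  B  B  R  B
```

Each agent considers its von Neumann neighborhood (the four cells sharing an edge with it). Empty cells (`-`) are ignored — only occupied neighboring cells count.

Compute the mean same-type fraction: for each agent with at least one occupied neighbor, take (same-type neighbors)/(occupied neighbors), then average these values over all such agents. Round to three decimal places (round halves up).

0.612

(0,1)R 2/2
(0,2)R 2/2
(0,4)B 1/1
(0,5)B 2/3
(0,6)B 2/2
(1,0)B 0/2
(1,1)R 3/4
(1,2)R 3/3
(1,3)R 1/1
(1,5)R 0/3
(1,6)B 2/3
(2,0)R 2/3
(2,1)R 2/3
(2,4)B 2/2
(2,5)B 2/4
(2,6)B 3/3
(3,0)R 1/2
(3,1)B 0/3
(3,2)R 0/2
(3,3)B 1/2
(3,4)B 2/3
(3,5)R 0/3
(3,6)B 1/2
Sum over 23 agents: 2/2 + 2/2 + 1/1 + 2/3 + 2/2 + 0/2 + 3/4 + 3/3 + 1/1 + 0/3 + 2/3 + 2/3 + 2/3 + 2/2 + 2/4 + 3/3 + 1/2 + 0/3 + 0/2 + 1/2 + 2/3 + 0/3 + 1/2 = 169/12; mean = 169/12 ÷ 23 = 169/276 = 0.612318… → 0.612.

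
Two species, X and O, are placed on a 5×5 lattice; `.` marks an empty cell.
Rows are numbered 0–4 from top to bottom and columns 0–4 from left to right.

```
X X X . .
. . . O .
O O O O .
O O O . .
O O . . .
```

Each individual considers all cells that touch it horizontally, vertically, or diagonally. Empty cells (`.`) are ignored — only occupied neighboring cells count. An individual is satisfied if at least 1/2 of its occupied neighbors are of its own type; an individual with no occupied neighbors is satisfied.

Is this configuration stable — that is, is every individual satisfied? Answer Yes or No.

Yes

(0,0)X 1/1 ok
(0,1)X 2/2 ok
(0,2)X 1/2 ok
(1,3)O 2/3 ok
(2,0)O 3/3 ok
(2,1)O 5/5 ok
(2,2)O 5/5 ok
(2,3)O 3/3 ok
(3,0)O 5/5 ok
(3,1)O 7/7 ok
(3,2)O 5/5 ok
(4,0)O 3/3 ok
(4,1)O 4/4 ok
All meet the threshold, so the configuration is stable.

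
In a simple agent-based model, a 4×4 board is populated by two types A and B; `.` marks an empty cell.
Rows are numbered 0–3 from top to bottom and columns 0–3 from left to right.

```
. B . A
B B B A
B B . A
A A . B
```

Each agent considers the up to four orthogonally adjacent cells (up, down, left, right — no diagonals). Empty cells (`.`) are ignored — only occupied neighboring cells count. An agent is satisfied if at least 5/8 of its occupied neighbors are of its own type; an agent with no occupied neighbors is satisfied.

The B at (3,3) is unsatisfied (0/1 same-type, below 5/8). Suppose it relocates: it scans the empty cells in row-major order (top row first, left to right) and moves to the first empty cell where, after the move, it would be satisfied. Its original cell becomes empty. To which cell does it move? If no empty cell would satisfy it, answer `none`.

Vacating (3,3). Empty cells in order:
  (0,0): 2/2 same-type → satisfied — stop here.

(0,0)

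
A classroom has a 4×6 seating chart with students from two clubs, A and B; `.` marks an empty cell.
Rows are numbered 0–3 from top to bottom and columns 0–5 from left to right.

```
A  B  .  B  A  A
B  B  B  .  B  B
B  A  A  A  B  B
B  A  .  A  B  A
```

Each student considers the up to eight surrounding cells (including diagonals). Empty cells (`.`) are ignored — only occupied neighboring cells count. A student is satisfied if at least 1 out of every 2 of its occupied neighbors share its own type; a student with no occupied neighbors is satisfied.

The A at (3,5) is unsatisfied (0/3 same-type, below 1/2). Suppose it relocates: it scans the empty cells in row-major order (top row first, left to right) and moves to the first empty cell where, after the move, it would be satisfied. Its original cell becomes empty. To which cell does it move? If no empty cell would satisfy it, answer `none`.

Vacating (3,5). Empty cells in order:
  (0,2): 0/4 same-type → still unsatisfied.
  (1,3): 3/7 same-type → still unsatisfied.
  (3,2): 5/5 same-type → satisfied — stop here.

(3,2)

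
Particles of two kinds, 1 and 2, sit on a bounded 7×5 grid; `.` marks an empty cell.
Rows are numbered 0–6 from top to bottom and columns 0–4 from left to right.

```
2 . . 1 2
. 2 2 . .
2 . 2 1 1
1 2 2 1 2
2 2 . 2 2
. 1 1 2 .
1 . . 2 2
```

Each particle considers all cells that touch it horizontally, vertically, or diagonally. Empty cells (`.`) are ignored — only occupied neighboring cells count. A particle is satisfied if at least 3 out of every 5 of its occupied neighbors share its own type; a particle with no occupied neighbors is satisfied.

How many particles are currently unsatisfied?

11

Row 0: (0,0)2 1/1 ok · (0,3)1 0/2 unhappy · (0,4)2 0/1 unhappy
Row 1: (1,1)2 4/4 ok · (1,2)2 2/4 unhappy
Row 2: (2,0)2 2/3 ok · (2,2)2 4/6 ok · (2,3)1 2/6 unhappy · (2,4)1 2/3 ok
Row 3: (3,0)1 0/4 unhappy · (3,1)2 5/6 ok · (3,2)2 4/6 ok · (3,3)1 2/7 unhappy · (3,4)2 2/5 unhappy
Row 4: (4,0)2 2/4 unhappy · (4,1)2 3/6 unhappy · (4,3)2 4/6 ok · (4,4)2 3/4 ok
Row 5: (5,1)1 2/4 unhappy · (5,2)1 1/5 unhappy · (5,3)2 4/5 ok
Row 6: (6,0)1 1/1 ok · (6,3)2 2/3 ok · (6,4)2 2/2 ok
Unsatisfied: (0,3), (0,4), (1,2), (2,3), (3,0), (3,3), (3,4), (4,0), (4,1), (5,1), (5,2) — 11 in total.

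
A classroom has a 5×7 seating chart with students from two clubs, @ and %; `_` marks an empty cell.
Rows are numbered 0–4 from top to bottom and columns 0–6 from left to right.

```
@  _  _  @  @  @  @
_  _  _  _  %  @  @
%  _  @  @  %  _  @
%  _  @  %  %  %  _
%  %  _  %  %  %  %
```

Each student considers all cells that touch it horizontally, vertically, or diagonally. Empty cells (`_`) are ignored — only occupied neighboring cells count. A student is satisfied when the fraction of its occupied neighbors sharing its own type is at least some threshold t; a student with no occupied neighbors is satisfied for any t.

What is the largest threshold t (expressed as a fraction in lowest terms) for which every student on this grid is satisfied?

1/6

Row 0: (0,0)@ — no occupied neighbors · (0,3)@ 1/2 · (0,4)@ 3/4 · (0,5)@ 4/5 · (0,6)@ 3/3
Row 1: (1,4)% 1/6 · (1,5)@ 5/7 · (1,6)@ 4/4
Row 2: (2,0)% 1/1 · (2,2)@ 2/3 · (2,3)@ 2/6 · (2,4)% 4/6 · (2,6)@ 2/3
Row 3: (3,0)% 3/3 · (3,2)@ 2/5 · (3,3)% 4/7 · (3,4)% 6/7 · (3,5)% 5/6
Row 4: (4,0)% 2/2 · (4,1)% 2/3 · (4,3)% 3/4 · (4,4)% 5/5 · (4,5)% 4/4 · (4,6)% 2/2
The smallest same-type fraction is 1/6 at (1,4), which reduces to 1/6. Any threshold above that leaves this student unsatisfied.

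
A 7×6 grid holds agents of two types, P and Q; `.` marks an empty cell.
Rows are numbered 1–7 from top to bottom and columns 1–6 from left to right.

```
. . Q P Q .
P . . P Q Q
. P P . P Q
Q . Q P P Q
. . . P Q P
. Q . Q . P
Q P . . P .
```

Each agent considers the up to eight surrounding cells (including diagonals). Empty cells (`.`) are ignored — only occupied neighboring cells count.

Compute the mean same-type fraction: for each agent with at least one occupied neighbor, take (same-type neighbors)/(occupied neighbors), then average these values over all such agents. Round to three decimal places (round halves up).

0.444

(1,3)Q 0/2
(1,4)P 1/4
(1,5)Q 2/4
(2,1)P 1/1
(2,4)P 3/6
(2,5)Q 3/6
(2,6)Q 3/4
(3,2)P 2/4
(3,3)P 3/4
(3,5)P 3/7
(3,6)Q 3/5
(4,1)Q 0/1
(4,3)Q 0/4
(4,4)P 4/6
(4,5)P 4/7
(4,6)Q 2/5
(5,4)P 2/5
(5,5)Q 2/7
(5,6)P 2/4
(6,2)Q 1/2
(6,4)Q 1/3
(6,6)P 2/3
(7,1)Q 1/2
(7,2)P 0/2
(7,5)P 1/2
Sum over 25 agents: 0/2 + 1/4 + 2/4 + 1/1 + 3/6 + 3/6 + 3/4 + 2/4 + 3/4 + 3/7 + 3/5 + 0/1 + 0/4 + 4/6 + 4/7 + 2/5 + 2/5 + 2/7 + 2/4 + 1/2 + 1/3 + 2/3 + 1/2 + 0/2 + 1/2 = 4663/420; mean = 4663/420 ÷ 25 = 4663/10500 = 0.444095… → 0.444.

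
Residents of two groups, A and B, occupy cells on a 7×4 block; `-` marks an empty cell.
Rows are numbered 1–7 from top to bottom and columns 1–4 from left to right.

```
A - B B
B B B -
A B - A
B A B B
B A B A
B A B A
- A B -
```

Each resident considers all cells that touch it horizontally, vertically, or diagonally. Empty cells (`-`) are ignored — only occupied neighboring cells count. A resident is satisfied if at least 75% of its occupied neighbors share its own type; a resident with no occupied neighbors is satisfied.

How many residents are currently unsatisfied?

20

Row 1: (1,1)A 0/2 not · (1,3)B 3/3 satisfied · (1,4)B 2/2 satisfied
Row 2: (2,1)B 2/4 not · (2,2)B 4/6 not · (2,3)B 4/5 satisfied
Row 3: (3,1)A 1/5 not · (3,2)B 5/7 not · (3,4)A 0/3 not
Row 4: (4,1)B 2/5 not · (4,2)A 2/7 not · (4,3)B 3/7 not · (4,4)B 2/4 not
Row 5: (5,1)B 2/5 not · (5,2)A 2/8 not · (5,3)B 3/8 not · (5,4)A 1/5 not
Row 6: (6,1)B 1/4 not · (6,2)A 2/7 not · (6,3)B 2/7 not · (6,4)A 1/4 not
Row 7: (7,2)A 1/4 not · (7,3)B 1/4 not
Unsatisfied: (1,1), (2,1), (2,2), (3,1), (3,2), (3,4), (4,1), (4,2), (4,3), (4,4), (5,1), (5,2), (5,3), (5,4), (6,1), (6,2), (6,3), (6,4), (7,2), (7,3) — 20 in total.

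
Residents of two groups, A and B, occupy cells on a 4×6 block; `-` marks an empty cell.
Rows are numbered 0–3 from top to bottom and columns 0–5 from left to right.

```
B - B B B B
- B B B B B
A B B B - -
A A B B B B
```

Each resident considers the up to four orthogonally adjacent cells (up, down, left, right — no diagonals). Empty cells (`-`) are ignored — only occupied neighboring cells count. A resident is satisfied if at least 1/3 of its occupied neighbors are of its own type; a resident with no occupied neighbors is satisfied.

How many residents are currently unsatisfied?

0

Row 0: (0,0)B 0/0 ✓ · (0,2)B 2/2 ✓ · (0,3)B 3/3 ✓ · (0,4)B 3/3 ✓ · (0,5)B 2/2 ✓
Row 1: (1,1)B 2/2 ✓ · (1,2)B 4/4 ✓ · (1,3)B 4/4 ✓ · (1,4)B 3/3 ✓ · (1,5)B 2/2 ✓
Row 2: (2,0)A 1/2 ✓ · (2,1)B 2/4 ✓ · (2,2)B 4/4 ✓ · (2,3)B 3/3 ✓
Row 3: (3,0)A 2/2 ✓ · (3,1)A 1/3 ✓ · (3,2)B 2/3 ✓ · (3,3)B 3/3 ✓ · (3,4)B 2/2 ✓ · (3,5)B 1/1 ✓
Every one meets the threshold.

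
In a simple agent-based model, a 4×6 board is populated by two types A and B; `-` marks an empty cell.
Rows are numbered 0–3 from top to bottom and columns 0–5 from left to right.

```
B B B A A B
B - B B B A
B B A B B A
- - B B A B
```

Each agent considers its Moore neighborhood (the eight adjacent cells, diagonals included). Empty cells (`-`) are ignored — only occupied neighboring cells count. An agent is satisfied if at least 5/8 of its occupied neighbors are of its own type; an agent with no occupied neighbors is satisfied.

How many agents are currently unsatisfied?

10

(0,0)B 2/2 ok
(0,1)B 4/4 ok
(0,2)B 3/4 ok
(0,3)A 1/5 unhappy
(0,4)A 2/5 unhappy
(0,5)B 1/3 unhappy
(1,0)B 4/4 ok
(1,2)B 5/7 ok
(1,3)B 5/8 ok
(1,4)B 4/8 unhappy
(1,5)A 2/5 unhappy
(2,0)B 2/2 ok
(2,1)B 4/5 ok
(2,2)A 0/6 unhappy
(2,3)B 6/8 ok
(2,4)B 5/8 ok
(2,5)A 2/5 unhappy
(3,2)B 3/4 ok
(3,3)B 3/5 unhappy
(3,4)A 1/5 unhappy
(3,5)B 1/3 unhappy
Unsatisfied: (0,3), (0,4), (0,5), (1,4), (1,5), (2,2), (2,5), (3,3), (3,4), (3,5) — 10 in total.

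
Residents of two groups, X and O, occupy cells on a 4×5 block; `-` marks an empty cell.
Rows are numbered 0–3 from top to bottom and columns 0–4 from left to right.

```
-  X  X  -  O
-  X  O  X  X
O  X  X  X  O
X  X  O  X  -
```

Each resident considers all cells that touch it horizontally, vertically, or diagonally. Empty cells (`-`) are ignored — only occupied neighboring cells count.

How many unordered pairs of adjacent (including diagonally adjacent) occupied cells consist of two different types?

22

Scan each occupied cell's neighbors to the right and below (and the two forward diagonals) so each pair is counted once.
Row 0: X(0,1)–X(0,2)= X(0,1)–X(1,1)= X(0,1)–O(1,2)≠ X(0,2)–O(1,2)≠ X(0,2)–X(1,3)= X(0,2)–X(1,1)= O(0,4)–X(1,4)≠ O(0,4)–X(1,3)≠  → 4/8 unlike.
Row 1: X(1,1)–O(1,2)≠ X(1,1)–X(2,1)= X(1,1)–X(2,2)= X(1,1)–O(2,0)≠ O(1,2)–X(1,3)≠ O(1,2)–X(2,2)≠ O(1,2)–X(2,3)≠ O(1,2)–X(2,1)≠ X(1,3)–X(1,4)= X(1,3)–X(2,3)= X(1,3)–O(2,4)≠ X(1,3)–X(2,2)= X(1,4)–O(2,4)≠ X(1,4)–X(2,3)=  → 8/14 unlike.
Row 2: O(2,0)–X(2,1)≠ O(2,0)–X(3,0)≠ O(2,0)–X(3,1)≠ X(2,1)–X(2,2)= X(2,1)–X(3,1)= X(2,1)–O(3,2)≠ X(2,1)–X(3,0)= X(2,2)–X(2,3)= X(2,2)–O(3,2)≠ X(2,2)–X(3,3)= X(2,2)–X(3,1)= X(2,3)–O(2,4)≠ X(2,3)–X(3,3)= X(2,3)–O(3,2)≠ O(2,4)–X(3,3)≠  → 8/15 unlike.
Row 3: X(3,0)–X(3,1)= X(3,1)–O(3,2)≠ O(3,2)–X(3,3)≠  → 2/3 unlike.
Total adjacent occupied pairs: 40; unlike-type pairs: 22.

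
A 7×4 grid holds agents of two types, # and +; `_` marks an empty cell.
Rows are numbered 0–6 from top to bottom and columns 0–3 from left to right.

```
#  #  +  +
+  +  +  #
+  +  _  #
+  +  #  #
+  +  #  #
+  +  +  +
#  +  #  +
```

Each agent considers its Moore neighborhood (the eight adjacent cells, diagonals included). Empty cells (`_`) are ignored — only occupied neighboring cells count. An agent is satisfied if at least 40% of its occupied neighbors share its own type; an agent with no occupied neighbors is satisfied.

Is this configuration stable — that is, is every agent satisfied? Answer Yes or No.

Row 0: (0,0)# 1/3 unhappy · (0,1)# 1/5 unhappy · (0,2)+ 3/5 ok · (0,3)+ 2/3 ok
Row 1: (1,0)+ 3/5 ok · (1,1)+ 5/7 ok · (1,2)+ 4/7 ok · (1,3)# 1/4 unhappy
Row 2: (2,0)+ 5/5 ok · (2,1)+ 6/7 ok · (2,3)# 3/4 ok
Row 3: (3,0)+ 5/5 ok · (3,1)+ 5/7 ok · (3,2)# 4/7 ok · (3,3)# 4/4 ok
Row 4: (4,0)+ 5/5 ok · (4,1)+ 6/8 ok · (4,2)# 3/8 unhappy · (4,3)# 3/5 ok
Row 5: (5,0)+ 4/5 ok · (5,1)+ 5/8 ok · (5,2)+ 5/8 ok · (5,3)+ 2/5 ok
Row 6: (6,0)# 0/3 unhappy · (6,1)+ 3/5 ok · (6,2)# 0/5 unhappy · (6,3)+ 2/3 ok
For instance (0,0) has only 1/3 same-type neighbors, below 2/5.

No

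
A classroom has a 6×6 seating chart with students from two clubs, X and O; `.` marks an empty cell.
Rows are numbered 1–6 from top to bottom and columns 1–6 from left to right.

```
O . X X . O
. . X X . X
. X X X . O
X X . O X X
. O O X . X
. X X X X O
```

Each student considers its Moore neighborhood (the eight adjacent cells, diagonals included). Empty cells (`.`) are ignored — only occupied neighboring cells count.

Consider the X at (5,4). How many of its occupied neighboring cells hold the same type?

4

Occupied neighbors of (5,4): (4,4)=O, (4,5)=X, (5,3)=O, (6,3)=X, (6,4)=X, (6,5)=X.
Same type (X): 4 of 6.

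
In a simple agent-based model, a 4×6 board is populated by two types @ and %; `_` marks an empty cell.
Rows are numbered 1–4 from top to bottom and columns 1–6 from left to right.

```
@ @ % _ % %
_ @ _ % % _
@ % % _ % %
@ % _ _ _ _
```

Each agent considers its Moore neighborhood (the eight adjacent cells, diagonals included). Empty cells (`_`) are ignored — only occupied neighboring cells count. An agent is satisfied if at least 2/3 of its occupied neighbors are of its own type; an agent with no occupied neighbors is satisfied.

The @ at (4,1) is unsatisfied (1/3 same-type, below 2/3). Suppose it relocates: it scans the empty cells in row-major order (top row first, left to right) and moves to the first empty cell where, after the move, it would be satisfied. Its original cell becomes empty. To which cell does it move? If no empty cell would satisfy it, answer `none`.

Vacating (4,1). Empty cells in order:
  (1,4): 0/4 same-type → still unsatisfied.
  (2,1): 4/5 same-type → satisfied — stop here.

(2,1)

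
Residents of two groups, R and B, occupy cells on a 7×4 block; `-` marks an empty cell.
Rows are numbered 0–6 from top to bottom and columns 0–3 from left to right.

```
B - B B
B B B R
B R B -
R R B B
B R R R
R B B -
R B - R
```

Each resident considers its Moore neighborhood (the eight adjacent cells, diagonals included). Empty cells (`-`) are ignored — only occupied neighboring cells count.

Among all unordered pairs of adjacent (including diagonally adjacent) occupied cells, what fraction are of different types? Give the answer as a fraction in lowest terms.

Scan each occupied cell's neighbors to the right and below (and the two forward diagonals) so each pair is counted once.
From row 0: 2 unlike of 8 pairs (running 2/8).
From row 1: 5 unlike of 11 pairs (running 7/19).
From row 2: 6 unlike of 10 pairs (running 13/29).
From row 3: 8 unlike of 13 pairs (running 21/42).
From row 4: 7 unlike of 11 pairs (running 28/53).
From row 5: 4 unlike of 8 pairs (running 32/61).
From row 6: 1 unlike of 1 pairs (running 33/62).
Total adjacent occupied pairs: 62; unlike-type pairs: 33.
33/62 is already in lowest terms.

33/62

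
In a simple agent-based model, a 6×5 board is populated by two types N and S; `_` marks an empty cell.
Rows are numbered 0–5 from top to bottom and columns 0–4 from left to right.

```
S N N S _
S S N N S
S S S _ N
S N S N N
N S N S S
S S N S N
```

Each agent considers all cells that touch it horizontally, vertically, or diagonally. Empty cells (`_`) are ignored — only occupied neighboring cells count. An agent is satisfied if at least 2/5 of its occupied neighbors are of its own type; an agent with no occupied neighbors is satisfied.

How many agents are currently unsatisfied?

(0,0)S 2/3 ✓
(0,1)N 2/5 ✓
(0,2)N 3/5 ✓
(0,3)S 1/4 ✗
(1,0)S 4/5 ✓
(1,1)S 5/8 ✓
(1,2)N 3/7 ✓
(1,3)N 3/6 ✓
(1,4)S 1/3 ✗
(2,0)S 4/5 ✓
(2,1)S 6/8 ✓
(2,2)S 3/7 ✓
(2,4)N 3/4 ✓
(3,0)S 3/5 ✓
(3,1)N 2/8 ✗
(3,2)S 4/7 ✓
(3,3)N 3/7 ✓
(3,4)N 2/4 ✓
(4,0)N 1/5 ✗
(4,1)S 4/8 ✓
(4,2)N 3/8 ✗
(4,3)S 3/8 ✗
(4,4)S 2/5 ✓
(5,0)S 2/3 ✓
(5,1)S 2/5 ✓
(5,2)N 1/5 ✗
(5,3)S 2/5 ✓
(5,4)N 0/3 ✗
Unsatisfied: (0,3), (1,4), (3,1), (4,0), (4,2), (4,3), (5,2), (5,4) — 8 in total.

8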